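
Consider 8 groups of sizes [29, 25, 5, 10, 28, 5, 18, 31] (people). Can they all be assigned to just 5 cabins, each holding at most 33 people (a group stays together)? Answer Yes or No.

Yes

A valid assignment using 5 cabins:
  cabin 1: 31 = 31
  cabin 2: 29 = 29
  cabin 3: 28 + 5 = 33
  cabin 4: 25 + 5 = 30
  cabin 5: 18 + 10 = 28
Every load is within 33 people, so 5 cabins suffice.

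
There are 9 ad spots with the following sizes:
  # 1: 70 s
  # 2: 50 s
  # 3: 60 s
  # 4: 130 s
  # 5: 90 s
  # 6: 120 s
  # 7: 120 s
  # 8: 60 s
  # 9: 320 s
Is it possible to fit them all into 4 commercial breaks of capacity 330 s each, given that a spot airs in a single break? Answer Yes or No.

A valid assignment using 4 commercial breaks:
  break 1: 320 = 320
  break 2: 130 + 120 + 70 = 320
  break 3: 120 + 90 + 60 + 60 = 330
  break 4: 50 = 50
Every load is within 330 s, so 4 commercial breaks suffice.

Yes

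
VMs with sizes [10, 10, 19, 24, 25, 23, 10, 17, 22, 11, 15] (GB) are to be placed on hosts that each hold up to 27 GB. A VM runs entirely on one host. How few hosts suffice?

Total = 25 + 24 + 23 + 22 + 19 + 17 + 15 + 11 + 10 + 10 + 10 = 186 GB.
Lower bound: ⌈186/27⌉ = 7 hosts.
A packing using 8 hosts:
  host 1: 25 = 25
  host 2: 24 = 24
  host 3: 23 = 23
  host 4: 22 = 22
  host 5: 19 = 19
  host 6: 17 + 10 = 27
  host 7: 15 + 11 = 26
  host 8: 10 + 10 = 20
No arrangement into 7 hosts stays within capacity, so 8 is optimal.

8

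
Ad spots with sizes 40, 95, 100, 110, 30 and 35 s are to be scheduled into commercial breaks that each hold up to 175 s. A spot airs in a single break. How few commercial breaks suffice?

Total = 110 + 100 + 95 + 40 + 35 + 30 = 410 s.
Lower bound: ⌈410/175⌉ = 3 commercial breaks.
A packing using 3 commercial breaks:
  break 1: 110 + 40 = 150
  break 2: 100 + 35 + 30 = 165
  break 3: 95 = 95
This matches the lower bound, so 3 is optimal.

3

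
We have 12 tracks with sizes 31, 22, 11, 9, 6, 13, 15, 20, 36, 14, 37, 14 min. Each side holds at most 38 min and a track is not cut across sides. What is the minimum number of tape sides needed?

Total = 37 + 36 + 31 + 22 + 20 + 15 + 14 + 14 + 13 + 11 + 9 + 6 = 228 min.
Lower bound: ⌈228/38⌉ = 6 tape sides.
A packing using 7 tape sides:
  side 1: 37 = 37
  side 2: 36 = 36
  side 3: 31 + 6 = 37
  side 4: 22 + 15 = 37
  side 5: 20 + 14 = 34
  side 6: 14 + 13 + 11 = 38
  side 7: 9 = 9
No arrangement into 6 tape sides stays within capacity, so 7 is optimal.

7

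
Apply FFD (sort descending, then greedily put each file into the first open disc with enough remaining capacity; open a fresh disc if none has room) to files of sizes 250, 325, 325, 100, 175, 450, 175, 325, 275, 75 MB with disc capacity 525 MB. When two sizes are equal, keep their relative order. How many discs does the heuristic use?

Sorted descending: 450, 325, 325, 325, 275, 250, 175, 175, 100, 75.
  450 → disc 1 (new)  [load 450/525]
  325 → disc 2 (new)  [load 325/525]
  325 → disc 3 (new)  [load 325/525]
  325 → disc 4 (new)  [load 325/525]
  275 → disc 5 (new)  [load 275/525]
  250 → disc 5  [load 525/525]
  175 → disc 2  [load 500/525]
  175 → disc 3  [load 500/525]
  100 → disc 4  [load 425/525]
  75 → disc 1  [load 525/525]
5 discs opened.

5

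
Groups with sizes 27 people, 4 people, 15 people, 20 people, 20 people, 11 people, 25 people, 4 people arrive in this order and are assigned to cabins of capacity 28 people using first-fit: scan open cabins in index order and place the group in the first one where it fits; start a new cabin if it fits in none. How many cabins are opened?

  27 → cabin 1 (new)  [load 27/28]
  4 → cabin 2 (new)  [load 4/28]
  15 → cabin 2  [load 19/28]
  20 → cabin 3 (new)  [load 20/28]
  20 → cabin 4 (new)  [load 20/28]
  11 → cabin 5 (new)  [load 11/28]
  25 → cabin 6 (new)  [load 25/28]
  4 → cabin 2  [load 23/28]
6 cabins opened.

6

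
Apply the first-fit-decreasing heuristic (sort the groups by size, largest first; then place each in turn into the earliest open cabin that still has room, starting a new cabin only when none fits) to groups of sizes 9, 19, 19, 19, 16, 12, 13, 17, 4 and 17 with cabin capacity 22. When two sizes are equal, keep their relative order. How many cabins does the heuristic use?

8

Sorted descending: 19, 19, 19, 17, 17, 16, 13, 12, 9, 4.
  19 → cabin 1 (new)  [load 19/22]
  19 → cabin 2 (new)  [load 19/22]
  19 → cabin 3 (new)  [load 19/22]
  17 → cabin 4 (new)  [load 17/22]
  17 → cabin 5 (new)  [load 17/22]
  16 → cabin 6 (new)  [load 16/22]
  13 → cabin 7 (new)  [load 13/22]
  12 → cabin 8 (new)  [load 12/22]
  9 → cabin 7  [load 22/22]
  4 → cabin 4  [load 21/22]
8 cabins opened.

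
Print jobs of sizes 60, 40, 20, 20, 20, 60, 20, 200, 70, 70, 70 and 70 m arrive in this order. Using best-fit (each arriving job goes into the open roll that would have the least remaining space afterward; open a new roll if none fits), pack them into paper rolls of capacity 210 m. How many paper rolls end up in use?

  60 → roll 1 (new)  [load 60/210]
  40 → roll 1  [load 100/210]
  20 → roll 1  [load 120/210]
  20 → roll 1  [load 140/210]
  20 → roll 1  [load 160/210]
  60 → roll 2 (new)  [load 60/210]
  20 → roll 1  [load 180/210]
  200 → roll 3 (new)  [load 200/210]
  70 → roll 2  [load 130/210]
  70 → roll 2  [load 200/210]
  70 → roll 4 (new)  [load 70/210]
  70 → roll 4  [load 140/210]
4 paper rolls opened.

4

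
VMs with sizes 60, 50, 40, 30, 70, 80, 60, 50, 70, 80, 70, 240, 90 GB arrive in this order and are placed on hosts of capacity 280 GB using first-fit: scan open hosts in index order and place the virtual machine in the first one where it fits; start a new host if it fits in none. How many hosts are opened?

  60 → host 1 (new)  [load 60/280]
  50 → host 1  [load 110/280]
  40 → host 1  [load 150/280]
  30 → host 1  [load 180/280]
  70 → host 1  [load 250/280]
  80 → host 2 (new)  [load 80/280]
  60 → host 2  [load 140/280]
  50 → host 2  [load 190/280]
  70 → host 2  [load 260/280]
  80 → host 3 (new)  [load 80/280]
  70 → host 3  [load 150/280]
  240 → host 4 (new)  [load 240/280]
  90 → host 3  [load 240/280]
4 hosts opened.

4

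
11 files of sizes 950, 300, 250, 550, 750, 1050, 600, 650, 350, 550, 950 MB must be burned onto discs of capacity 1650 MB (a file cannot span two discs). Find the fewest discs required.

Total = 1050 + 950 + 950 + 750 + 650 + 600 + 550 + 550 + 350 + 300 + 250 = 6950 MB.
Lower bound: ⌈6950/1650⌉ = 5 discs.
A packing using 5 discs:
  disc 1: 1050 + 600 = 1650
  disc 2: 950 + 650 = 1600
  disc 3: 950 + 550 = 1500
  disc 4: 750 + 550 + 350 = 1650
  disc 5: 300 + 250 = 550
This matches the lower bound, so 5 is optimal.

5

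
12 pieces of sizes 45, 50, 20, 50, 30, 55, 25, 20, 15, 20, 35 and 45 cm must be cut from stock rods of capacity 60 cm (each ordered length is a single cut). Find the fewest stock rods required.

Total = 55 + 50 + 50 + 45 + 45 + 35 + 30 + 25 + 20 + 20 + 20 + 15 = 410 cm.
Lower bound: ⌈410/60⌉ = 7 stock rods.
A packing using 8 stock rods:
  stock rod 1: 55 = 55
  stock rod 2: 50 = 50
  stock rod 3: 50 = 50
  stock rod 4: 45 + 15 = 60
  stock rod 5: 45 = 45
  stock rod 6: 35 + 25 = 60
  stock rod 7: 30 + 20 = 50
  stock rod 8: 20 + 20 = 40
No arrangement into 7 stock rods stays within capacity, so 8 is optimal.

8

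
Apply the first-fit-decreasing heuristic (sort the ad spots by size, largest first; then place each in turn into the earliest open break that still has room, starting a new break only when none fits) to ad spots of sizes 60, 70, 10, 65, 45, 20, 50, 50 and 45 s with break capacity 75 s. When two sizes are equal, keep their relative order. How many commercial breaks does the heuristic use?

7

Sorted descending: 70, 65, 60, 50, 50, 45, 45, 20, 10.
  70 → break 1 (new)  [load 70/75]
  65 → break 2 (new)  [load 65/75]
  60 → break 3 (new)  [load 60/75]
  50 → break 4 (new)  [load 50/75]
  50 → break 5 (new)  [load 50/75]
  45 → break 6 (new)  [load 45/75]
  45 → break 7 (new)  [load 45/75]
  20 → break 4  [load 70/75]
  10 → break 2  [load 75/75]
7 commercial breaks opened.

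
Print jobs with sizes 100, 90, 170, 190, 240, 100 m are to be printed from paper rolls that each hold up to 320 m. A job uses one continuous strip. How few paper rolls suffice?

Total = 240 + 190 + 170 + 100 + 100 + 90 = 890 m.
Lower bound: ⌈890/320⌉ = 3 paper rolls.
A packing using 4 paper rolls:
  roll 1: 240 = 240
  roll 2: 190 + 100 = 290
  roll 3: 170 + 100 = 270
  roll 4: 90 = 90
No arrangement into 3 paper rolls stays within capacity, so 4 is optimal.

4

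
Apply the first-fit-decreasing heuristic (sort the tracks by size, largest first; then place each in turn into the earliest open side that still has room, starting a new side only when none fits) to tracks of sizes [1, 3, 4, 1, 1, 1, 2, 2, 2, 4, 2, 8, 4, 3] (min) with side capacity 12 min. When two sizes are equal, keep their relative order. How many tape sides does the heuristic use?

4

Sorted descending: 8, 4, 4, 4, 3, 3, 2, 2, 2, 2, 1, 1, 1, 1.
  8 → side 1 (new)  [load 8/12]
  4 → side 1  [load 12/12]
  4 → side 2 (new)  [load 4/12]
  4 → side 2  [load 8/12]
  3 → side 2  [load 11/12]
  3 → side 3 (new)  [load 3/12]
  2 → side 3  [load 5/12]
  2 → side 3  [load 7/12]
  2 → side 3  [load 9/12]
  2 → side 3  [load 11/12]
  1 → side 2  [load 12/12]
  1 → side 3  [load 12/12]
  1 → side 4 (new)  [load 1/12]
  1 → side 4  [load 2/12]
4 tape sides opened.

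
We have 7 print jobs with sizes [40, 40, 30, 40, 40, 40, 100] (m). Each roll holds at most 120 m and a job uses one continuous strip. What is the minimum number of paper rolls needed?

3

Total = 100 + 40 + 40 + 40 + 40 + 40 + 30 = 330 m.
Lower bound: ⌈330/120⌉ = 3 paper rolls.
A packing using 3 paper rolls:
  roll 1: 100 = 100
  roll 2: 40 + 40 + 40 = 120
  roll 3: 40 + 40 + 30 = 110
This matches the lower bound, so 3 is optimal.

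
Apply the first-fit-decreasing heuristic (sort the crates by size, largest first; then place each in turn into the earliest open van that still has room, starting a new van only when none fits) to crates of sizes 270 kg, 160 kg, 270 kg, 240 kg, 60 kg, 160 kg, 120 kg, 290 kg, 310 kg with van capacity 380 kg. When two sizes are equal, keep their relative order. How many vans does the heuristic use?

6

Sorted descending: 310, 290, 270, 270, 240, 160, 160, 120, 60.
  310 → van 1 (new)  [load 310/380]
  290 → van 2 (new)  [load 290/380]
  270 → van 3 (new)  [load 270/380]
  270 → van 4 (new)  [load 270/380]
  240 → van 5 (new)  [load 240/380]
  160 → van 6 (new)  [load 160/380]
  160 → van 6  [load 320/380]
  120 → van 5  [load 360/380]
  60 → van 1  [load 370/380]
6 vans opened.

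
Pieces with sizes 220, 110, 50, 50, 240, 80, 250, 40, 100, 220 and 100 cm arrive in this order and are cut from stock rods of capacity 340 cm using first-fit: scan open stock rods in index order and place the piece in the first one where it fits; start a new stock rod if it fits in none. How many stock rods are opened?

  220 → stock rod 1 (new)  [load 220/340]
  110 → stock rod 1  [load 330/340]
  50 → stock rod 2 (new)  [load 50/340]
  50 → stock rod 2  [load 100/340]
  240 → stock rod 2  [load 340/340]
  80 → stock rod 3 (new)  [load 80/340]
  250 → stock rod 3  [load 330/340]
  40 → stock rod 4 (new)  [load 40/340]
  100 → stock rod 4  [load 140/340]
  220 → stock rod 5 (new)  [load 220/340]
  100 → stock rod 4  [load 240/340]
5 stock rods opened.

5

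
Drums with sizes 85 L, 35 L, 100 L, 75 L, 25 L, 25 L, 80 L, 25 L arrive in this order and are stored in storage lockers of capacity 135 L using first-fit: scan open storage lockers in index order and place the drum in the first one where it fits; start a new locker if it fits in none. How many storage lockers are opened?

4

  85 → locker 1 (new)  [load 85/135]
  35 → locker 1  [load 120/135]
  100 → locker 2 (new)  [load 100/135]
  75 → locker 3 (new)  [load 75/135]
  25 → locker 2  [load 125/135]
  25 → locker 3  [load 100/135]
  80 → locker 4 (new)  [load 80/135]
  25 → locker 3  [load 125/135]
4 storage lockers opened.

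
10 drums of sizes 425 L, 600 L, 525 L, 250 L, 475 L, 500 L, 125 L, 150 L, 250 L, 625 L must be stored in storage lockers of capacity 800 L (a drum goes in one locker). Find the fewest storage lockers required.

6

Total = 625 + 600 + 525 + 500 + 475 + 425 + 250 + 250 + 150 + 125 = 3925 L.
Lower bound: ⌈3925/800⌉ = 5 storage lockers.
Also, 6 drums each exceed 400 L, and no two of those can share a locker, so at least 6 storage lockers are needed.
A packing using 6 storage lockers:
  locker 1: 625 + 150 = 775
  locker 2: 600 + 125 = 725
  locker 3: 525 + 250 = 775
  locker 4: 500 + 250 = 750
  locker 5: 475 = 475
  locker 6: 425 = 425
This matches the lower bound, so 6 is optimal.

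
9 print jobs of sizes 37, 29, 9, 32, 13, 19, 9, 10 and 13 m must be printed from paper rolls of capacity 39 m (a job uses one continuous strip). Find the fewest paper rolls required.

Total = 37 + 32 + 29 + 19 + 13 + 13 + 10 + 9 + 9 = 171 m.
Lower bound: ⌈171/39⌉ = 5 paper rolls.
A packing using 5 paper rolls:
  roll 1: 37 = 37
  roll 2: 32 = 32
  roll 3: 29 + 10 = 39
  roll 4: 19 + 13 = 32
  roll 5: 13 + 9 + 9 = 31
This matches the lower bound, so 5 is optimal.

5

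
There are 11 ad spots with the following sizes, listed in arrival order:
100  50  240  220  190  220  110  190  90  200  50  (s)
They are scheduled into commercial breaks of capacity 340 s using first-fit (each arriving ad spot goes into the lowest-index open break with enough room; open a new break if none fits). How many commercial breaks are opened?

  100 → break 1 (new)  [load 100/340]
  50 → break 1  [load 150/340]
  240 → break 2 (new)  [load 240/340]
  220 → break 3 (new)  [load 220/340]
  190 → break 1  [load 340/340]
  220 → break 4 (new)  [load 220/340]
  110 → break 3  [load 330/340]
  190 → break 5 (new)  [load 190/340]
  90 → break 2  [load 330/340]
  200 → break 6 (new)  [load 200/340]
  50 → break 4  [load 270/340]
6 commercial breaks opened.

6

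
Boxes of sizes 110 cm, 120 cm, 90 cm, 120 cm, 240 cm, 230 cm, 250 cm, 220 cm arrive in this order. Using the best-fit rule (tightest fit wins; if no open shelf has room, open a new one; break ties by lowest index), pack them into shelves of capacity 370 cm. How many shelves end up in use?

  110 → shelf 1 (new)  [load 110/370]
  120 → shelf 1  [load 230/370]
  90 → shelf 1  [load 320/370]
  120 → shelf 2 (new)  [load 120/370]
  240 → shelf 2  [load 360/370]
  230 → shelf 3 (new)  [load 230/370]
  250 → shelf 4 (new)  [load 250/370]
  220 → shelf 5 (new)  [load 220/370]
5 shelves opened.

5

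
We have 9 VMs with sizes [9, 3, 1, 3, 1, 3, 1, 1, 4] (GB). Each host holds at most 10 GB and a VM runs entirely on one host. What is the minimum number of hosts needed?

3

Total = 9 + 4 + 3 + 3 + 3 + 1 + 1 + 1 + 1 = 26 GB.
Lower bound: ⌈26/10⌉ = 3 hosts.
A packing using 3 hosts:
  host 1: 9 + 1 = 10
  host 2: 4 + 3 + 3 = 10
  host 3: 3 + 1 + 1 + 1 = 6
This matches the lower bound, so 3 is optimal.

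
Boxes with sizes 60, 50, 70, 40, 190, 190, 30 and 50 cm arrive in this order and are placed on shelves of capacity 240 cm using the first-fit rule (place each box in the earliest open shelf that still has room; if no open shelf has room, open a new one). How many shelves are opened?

3

  60 → shelf 1 (new)  [load 60/240]
  50 → shelf 1  [load 110/240]
  70 → shelf 1  [load 180/240]
  40 → shelf 1  [load 220/240]
  190 → shelf 2 (new)  [load 190/240]
  190 → shelf 3 (new)  [load 190/240]
  30 → shelf 2  [load 220/240]
  50 → shelf 3  [load 240/240]
3 shelves opened.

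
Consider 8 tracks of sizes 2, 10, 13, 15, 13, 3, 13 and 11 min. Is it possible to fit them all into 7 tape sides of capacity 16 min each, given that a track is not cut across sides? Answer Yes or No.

A valid assignment using 6 tape sides:
  side 1: 15 = 15
  side 2: 13 + 3 = 16
  side 3: 13 + 2 = 15
  side 4: 13 = 13
  side 5: 11 = 11
  side 6: 10 = 10
That uses only 6 ≤ 7, so 7 tape sides are enough.

Yes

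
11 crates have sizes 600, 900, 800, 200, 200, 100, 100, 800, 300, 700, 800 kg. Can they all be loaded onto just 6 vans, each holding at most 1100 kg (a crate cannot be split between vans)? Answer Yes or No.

Yes

A valid assignment using 6 vans:
  van 1: 900 + 200 = 1100
  van 2: 800 + 300 = 1100
  van 3: 800 + 200 + 100 = 1100
  van 4: 800 + 100 = 900
  van 5: 700 = 700
  van 6: 600 = 600
Every load is within 1100 kg, so 6 vans suffice.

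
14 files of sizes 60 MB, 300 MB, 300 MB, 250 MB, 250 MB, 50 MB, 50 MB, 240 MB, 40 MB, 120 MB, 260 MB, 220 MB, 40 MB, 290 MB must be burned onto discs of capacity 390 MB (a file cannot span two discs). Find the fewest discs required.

8

Total = 300 + 300 + 290 + 260 + 250 + 250 + 240 + 220 + 120 + 60 + 50 + 50 + 40 + 40 = 2470 MB.
Lower bound: ⌈2470/390⌉ = 7 discs.
Also, 8 files each exceed 195 MB, and no two of those can share a disc, so at least 8 discs are needed.
A packing using 8 discs:
  disc 1: 300 + 60 = 360
  disc 2: 300 + 50 + 40 = 390
  disc 3: 290 + 50 + 40 = 380
  disc 4: 260 + 120 = 380
  disc 5: 250 = 250
  disc 6: 250 = 250
  disc 7: 240 = 240
  disc 8: 220 = 220
This matches the lower bound, so 8 is optimal.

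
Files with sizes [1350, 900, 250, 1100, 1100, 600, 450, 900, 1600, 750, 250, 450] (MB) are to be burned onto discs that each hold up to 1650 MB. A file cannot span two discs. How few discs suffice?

7

Total = 1600 + 1350 + 1100 + 1100 + 900 + 900 + 750 + 600 + 450 + 450 + 250 + 250 = 9700 MB.
Lower bound: ⌈9700/1650⌉ = 6 discs.
A packing using 7 discs:
  disc 1: 1600 = 1600
  disc 2: 1350 + 250 = 1600
  disc 3: 1100 + 450 = 1550
  disc 4: 1100 + 450 = 1550
  disc 5: 900 + 750 = 1650
  disc 6: 900 + 600 = 1500
  disc 7: 250 = 250
No arrangement into 6 discs stays within capacity, so 7 is optimal.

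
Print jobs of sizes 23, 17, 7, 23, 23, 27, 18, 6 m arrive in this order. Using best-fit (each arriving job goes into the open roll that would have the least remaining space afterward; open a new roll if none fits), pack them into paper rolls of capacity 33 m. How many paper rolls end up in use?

  23 → roll 1 (new)  [load 23/33]
  17 → roll 2 (new)  [load 17/33]
  7 → roll 1  [load 30/33]
  23 → roll 3 (new)  [load 23/33]
  23 → roll 4 (new)  [load 23/33]
  27 → roll 5 (new)  [load 27/33]
  18 → roll 6 (new)  [load 18/33]
  6 → roll 5  [load 33/33]
6 paper rolls opened.

6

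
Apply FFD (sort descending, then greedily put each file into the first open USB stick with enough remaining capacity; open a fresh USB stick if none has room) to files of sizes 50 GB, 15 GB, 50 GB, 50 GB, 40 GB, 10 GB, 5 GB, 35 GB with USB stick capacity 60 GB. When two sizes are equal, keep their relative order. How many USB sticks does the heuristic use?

Sorted descending: 50, 50, 50, 40, 35, 15, 10, 5.
  50 → USB stick 1 (new)  [load 50/60]
  50 → USB stick 2 (new)  [load 50/60]
  50 → USB stick 3 (new)  [load 50/60]
  40 → USB stick 4 (new)  [load 40/60]
  35 → USB stick 5 (new)  [load 35/60]
  15 → USB stick 4  [load 55/60]
  10 → USB stick 1  [load 60/60]
  5 → USB stick 2  [load 55/60]
5 USB sticks opened.

5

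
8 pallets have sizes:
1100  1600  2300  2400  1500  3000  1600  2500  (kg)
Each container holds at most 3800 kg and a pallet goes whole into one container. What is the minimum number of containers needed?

Total = 3000 + 2500 + 2400 + 2300 + 1600 + 1600 + 1500 + 1100 = 16000 kg.
Lower bound: ⌈16000/3800⌉ = 5 containers.
A packing using 5 containers:
  container 1: 3000 = 3000
  container 2: 2500 + 1100 = 3600
  container 3: 2400 = 2400
  container 4: 2300 + 1500 = 3800
  container 5: 1600 + 1600 = 3200
This matches the lower bound, so 5 is optimal.

5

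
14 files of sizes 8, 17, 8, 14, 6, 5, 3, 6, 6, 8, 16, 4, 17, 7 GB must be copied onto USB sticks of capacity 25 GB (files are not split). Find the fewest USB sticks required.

5

Total = 17 + 17 + 16 + 14 + 8 + 8 + 8 + 7 + 6 + 6 + 6 + 5 + 4 + 3 = 125 GB.
Lower bound: ⌈125/25⌉ = 5 USB sticks.
A packing using 5 USB sticks:
  USB stick 1: 17 + 8 = 25
  USB stick 2: 17 + 8 = 25
  USB stick 3: 16 + 5 + 4 = 25
  USB stick 4: 14 + 8 + 3 = 25
  USB stick 5: 7 + 6 + 6 + 6 = 25
This matches the lower bound, so 5 is optimal.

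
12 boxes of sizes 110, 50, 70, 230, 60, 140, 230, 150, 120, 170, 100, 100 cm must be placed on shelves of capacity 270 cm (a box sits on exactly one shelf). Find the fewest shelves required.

6

Total = 230 + 230 + 170 + 150 + 140 + 120 + 110 + 100 + 100 + 70 + 60 + 50 = 1530 cm.
Lower bound: ⌈1530/270⌉ = 6 shelves.
A packing using 6 shelves:
  shelf 1: 230 = 230
  shelf 2: 230 = 230
  shelf 3: 170 + 100 = 270
  shelf 4: 150 + 120 = 270
  shelf 5: 140 + 70 + 60 = 270
  shelf 6: 110 + 100 + 50 = 260
This matches the lower bound, so 6 is optimal.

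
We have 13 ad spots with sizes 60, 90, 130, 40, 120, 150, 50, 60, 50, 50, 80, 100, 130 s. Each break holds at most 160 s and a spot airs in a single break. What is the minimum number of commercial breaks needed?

8

Total = 150 + 130 + 130 + 120 + 100 + 90 + 80 + 60 + 60 + 50 + 50 + 50 + 40 = 1110 s.
Lower bound: ⌈1110/160⌉ = 7 commercial breaks.
A packing using 8 commercial breaks:
  break 1: 150 = 150
  break 2: 130 = 130
  break 3: 130 = 130
  break 4: 120 + 40 = 160
  break 5: 100 + 60 = 160
  break 6: 90 + 60 = 150
  break 7: 80 + 50 = 130
  break 8: 50 + 50 = 100
No arrangement into 7 commercial breaks stays within capacity, so 8 is optimal.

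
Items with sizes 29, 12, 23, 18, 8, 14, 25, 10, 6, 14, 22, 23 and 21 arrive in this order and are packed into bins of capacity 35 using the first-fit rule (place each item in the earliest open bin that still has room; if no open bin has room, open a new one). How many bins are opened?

  29 → bin 1 (new)  [load 29/35]
  12 → bin 2 (new)  [load 12/35]
  23 → bin 2  [load 35/35]
  18 → bin 3 (new)  [load 18/35]
  8 → bin 3  [load 26/35]
  14 → bin 4 (new)  [load 14/35]
  25 → bin 5 (new)  [load 25/35]
  10 → bin 4  [load 24/35]
  6 → bin 1  [load 35/35]
  14 → bin 6 (new)  [load 14/35]
  22 → bin 7 (new)  [load 22/35]
  23 → bin 8 (new)  [load 23/35]
  21 → bin 6  [load 35/35]
8 bins opened.

8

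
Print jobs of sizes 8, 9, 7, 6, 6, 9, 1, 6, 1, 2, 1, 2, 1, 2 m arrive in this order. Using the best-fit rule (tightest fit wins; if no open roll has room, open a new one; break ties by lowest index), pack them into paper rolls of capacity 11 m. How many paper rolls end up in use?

7

  8 → roll 1 (new)  [load 8/11]
  9 → roll 2 (new)  [load 9/11]
  7 → roll 3 (new)  [load 7/11]
  6 → roll 4 (new)  [load 6/11]
  6 → roll 5 (new)  [load 6/11]
  9 → roll 6 (new)  [load 9/11]
  1 → roll 2  [load 10/11]
  6 → roll 7 (new)  [load 6/11]
  1 → roll 2  [load 11/11]
  2 → roll 6  [load 11/11]
  1 → roll 1  [load 9/11]
  2 → roll 1  [load 11/11]
  1 → roll 3  [load 8/11]
  2 → roll 3  [load 10/11]
7 paper rolls opened.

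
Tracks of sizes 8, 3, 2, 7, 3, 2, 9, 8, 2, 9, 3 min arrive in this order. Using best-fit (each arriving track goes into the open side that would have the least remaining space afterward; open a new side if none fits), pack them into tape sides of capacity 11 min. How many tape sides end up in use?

6

  8 → side 1 (new)  [load 8/11]
  3 → side 1  [load 11/11]
  2 → side 2 (new)  [load 2/11]
  7 → side 2  [load 9/11]
  3 → side 3 (new)  [load 3/11]
  2 → side 2  [load 11/11]
  9 → side 4 (new)  [load 9/11]
  8 → side 3  [load 11/11]
  2 → side 4  [load 11/11]
  9 → side 5 (new)  [load 9/11]
  3 → side 6 (new)  [load 3/11]
6 tape sides opened.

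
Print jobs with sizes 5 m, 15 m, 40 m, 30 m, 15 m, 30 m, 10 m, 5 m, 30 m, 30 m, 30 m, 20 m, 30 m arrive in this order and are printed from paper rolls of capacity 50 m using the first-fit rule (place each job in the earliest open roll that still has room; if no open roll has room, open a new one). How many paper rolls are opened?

7

  5 → roll 1 (new)  [load 5/50]
  15 → roll 1  [load 20/50]
  40 → roll 2 (new)  [load 40/50]
  30 → roll 1  [load 50/50]
  15 → roll 3 (new)  [load 15/50]
  30 → roll 3  [load 45/50]
  10 → roll 2  [load 50/50]
  5 → roll 3  [load 50/50]
  30 → roll 4 (new)  [load 30/50]
  30 → roll 5 (new)  [load 30/50]
  30 → roll 6 (new)  [load 30/50]
  20 → roll 4  [load 50/50]
  30 → roll 7 (new)  [load 30/50]
7 paper rolls opened.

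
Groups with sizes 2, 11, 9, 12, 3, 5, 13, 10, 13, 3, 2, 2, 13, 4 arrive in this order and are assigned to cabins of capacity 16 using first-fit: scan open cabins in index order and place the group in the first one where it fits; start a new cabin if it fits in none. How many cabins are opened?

  2 → cabin 1 (new)  [load 2/16]
  11 → cabin 1  [load 13/16]
  9 → cabin 2 (new)  [load 9/16]
  12 → cabin 3 (new)  [load 12/16]
  3 → cabin 1  [load 16/16]
  5 → cabin 2  [load 14/16]
  13 → cabin 4 (new)  [load 13/16]
  10 → cabin 5 (new)  [load 10/16]
  13 → cabin 6 (new)  [load 13/16]
  3 → cabin 3  [load 15/16]
  2 → cabin 2  [load 16/16]
  2 → cabin 4  [load 15/16]
  13 → cabin 7 (new)  [load 13/16]
  4 → cabin 5  [load 14/16]
7 cabins opened.

7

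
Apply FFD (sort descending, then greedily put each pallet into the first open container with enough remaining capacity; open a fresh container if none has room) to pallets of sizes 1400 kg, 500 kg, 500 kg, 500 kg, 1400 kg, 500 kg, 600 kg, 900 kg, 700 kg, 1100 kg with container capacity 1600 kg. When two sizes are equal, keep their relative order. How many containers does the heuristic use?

6

Sorted descending: 1400, 1400, 1100, 900, 700, 600, 500, 500, 500, 500.
  1400 → container 1 (new)  [load 1400/1600]
  1400 → container 2 (new)  [load 1400/1600]
  1100 → container 3 (new)  [load 1100/1600]
  900 → container 4 (new)  [load 900/1600]
  700 → container 4  [load 1600/1600]
  600 → container 5 (new)  [load 600/1600]
  500 → container 3  [load 1600/1600]
  500 → container 5  [load 1100/1600]
  500 → container 5  [load 1600/1600]
  500 → container 6 (new)  [load 500/1600]
6 containers opened.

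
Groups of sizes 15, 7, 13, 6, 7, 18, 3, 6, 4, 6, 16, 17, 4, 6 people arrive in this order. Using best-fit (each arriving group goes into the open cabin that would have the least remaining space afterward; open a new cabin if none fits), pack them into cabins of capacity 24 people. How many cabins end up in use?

  15 → cabin 1 (new)  [load 15/24]
  7 → cabin 1  [load 22/24]
  13 → cabin 2 (new)  [load 13/24]
  6 → cabin 2  [load 19/24]
  7 → cabin 3 (new)  [load 7/24]
  18 → cabin 4 (new)  [load 18/24]
  3 → cabin 2  [load 22/24]
  6 → cabin 4  [load 24/24]
  4 → cabin 3  [load 11/24]
  6 → cabin 3  [load 17/24]
  16 → cabin 5 (new)  [load 16/24]
  17 → cabin 6 (new)  [load 17/24]
  4 → cabin 3  [load 21/24]
  6 → cabin 6  [load 23/24]
6 cabins opened.

6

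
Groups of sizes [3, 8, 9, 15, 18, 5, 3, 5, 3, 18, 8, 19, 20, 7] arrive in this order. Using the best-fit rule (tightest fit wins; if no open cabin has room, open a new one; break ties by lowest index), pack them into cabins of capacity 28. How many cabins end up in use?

  3 → cabin 1 (new)  [load 3/28]
  8 → cabin 1  [load 11/28]
  9 → cabin 1  [load 20/28]
  15 → cabin 2 (new)  [load 15/28]
  18 → cabin 3 (new)  [load 18/28]
  5 → cabin 1  [load 25/28]
  3 → cabin 1  [load 28/28]
  5 → cabin 3  [load 23/28]
  3 → cabin 3  [load 26/28]
  18 → cabin 4 (new)  [load 18/28]
  8 → cabin 4  [load 26/28]
  19 → cabin 5 (new)  [load 19/28]
  20 → cabin 6 (new)  [load 20/28]
  7 → cabin 6  [load 27/28]
6 cabins opened.

6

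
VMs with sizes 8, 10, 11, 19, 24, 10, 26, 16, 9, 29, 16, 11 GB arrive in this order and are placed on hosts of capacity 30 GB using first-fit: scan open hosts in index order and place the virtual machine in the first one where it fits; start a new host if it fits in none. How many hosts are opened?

  8 → host 1 (new)  [load 8/30]
  10 → host 1  [load 18/30]
  11 → host 1  [load 29/30]
  19 → host 2 (new)  [load 19/30]
  24 → host 3 (new)  [load 24/30]
  10 → host 2  [load 29/30]
  26 → host 4 (new)  [load 26/30]
  16 → host 5 (new)  [load 16/30]
  9 → host 5  [load 25/30]
  29 → host 6 (new)  [load 29/30]
  16 → host 7 (new)  [load 16/30]
  11 → host 7  [load 27/30]
7 hosts opened.

7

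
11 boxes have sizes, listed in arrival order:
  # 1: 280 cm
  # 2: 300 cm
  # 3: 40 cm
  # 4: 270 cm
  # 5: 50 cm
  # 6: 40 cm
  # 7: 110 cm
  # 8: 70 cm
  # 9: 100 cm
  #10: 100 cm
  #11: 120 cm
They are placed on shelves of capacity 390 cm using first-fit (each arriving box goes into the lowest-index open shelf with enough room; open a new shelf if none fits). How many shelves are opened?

  280 → shelf 1 (new)  [load 280/390]
  300 → shelf 2 (new)  [load 300/390]
  40 → shelf 1  [load 320/390]
  270 → shelf 3 (new)  [load 270/390]
  50 → shelf 1  [load 370/390]
  40 → shelf 2  [load 340/390]
  110 → shelf 3  [load 380/390]
  70 → shelf 4 (new)  [load 70/390]
  100 → shelf 4  [load 170/390]
  100 → shelf 4  [load 270/390]
  120 → shelf 4  [load 390/390]
4 shelves opened.

4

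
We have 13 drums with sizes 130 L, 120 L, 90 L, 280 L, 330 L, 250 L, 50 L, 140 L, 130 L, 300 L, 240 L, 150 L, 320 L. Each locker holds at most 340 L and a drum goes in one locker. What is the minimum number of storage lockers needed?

Total = 330 + 320 + 300 + 280 + 250 + 240 + 150 + 140 + 130 + 130 + 120 + 90 + 50 = 2530 L.
Lower bound: ⌈2530/340⌉ = 8 storage lockers.
A packing using 9 storage lockers:
  locker 1: 330 = 330
  locker 2: 320 = 320
  locker 3: 300 = 300
  locker 4: 280 + 50 = 330
  locker 5: 250 + 90 = 340
  locker 6: 240 = 240
  locker 7: 150 + 140 = 290
  locker 8: 130 + 130 = 260
  locker 9: 120 = 120
No arrangement into 8 storage lockers stays within capacity, so 9 is optimal.

9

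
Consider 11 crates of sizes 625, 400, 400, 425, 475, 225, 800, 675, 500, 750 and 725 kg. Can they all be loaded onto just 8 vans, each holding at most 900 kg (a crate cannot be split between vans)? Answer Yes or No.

Yes

A valid assignment using 8 vans:
  van 1: 800 = 800
  van 2: 750 = 750
  van 3: 725 = 725
  van 4: 675 + 225 = 900
  van 5: 625 = 625
  van 6: 500 + 400 = 900
  van 7: 475 + 425 = 900
  van 8: 400 = 400
Every load is within 900 kg, so 8 vans suffice.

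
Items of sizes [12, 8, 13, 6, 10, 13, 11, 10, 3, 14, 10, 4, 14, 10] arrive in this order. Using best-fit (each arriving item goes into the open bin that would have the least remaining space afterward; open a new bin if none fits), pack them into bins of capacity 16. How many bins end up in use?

11

  12 → bin 1 (new)  [load 12/16]
  8 → bin 2 (new)  [load 8/16]
  13 → bin 3 (new)  [load 13/16]
  6 → bin 2  [load 14/16]
  10 → bin 4 (new)  [load 10/16]
  13 → bin 5 (new)  [load 13/16]
  11 → bin 6 (new)  [load 11/16]
  10 → bin 7 (new)  [load 10/16]
  3 → bin 3  [load 16/16]
  14 → bin 8 (new)  [load 14/16]
  10 → bin 9 (new)  [load 10/16]
  4 → bin 1  [load 16/16]
  14 → bin 10 (new)  [load 14/16]
  10 → bin 11 (new)  [load 10/16]
11 bins opened.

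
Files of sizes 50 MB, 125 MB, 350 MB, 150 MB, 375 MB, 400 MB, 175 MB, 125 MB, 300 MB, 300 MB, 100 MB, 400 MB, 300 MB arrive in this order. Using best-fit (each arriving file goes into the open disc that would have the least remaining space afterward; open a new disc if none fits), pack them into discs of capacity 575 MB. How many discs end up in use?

7

  50 → disc 1 (new)  [load 50/575]
  125 → disc 1  [load 175/575]
  350 → disc 1  [load 525/575]
  150 → disc 2 (new)  [load 150/575]
  375 → disc 2  [load 525/575]
  400 → disc 3 (new)  [load 400/575]
  175 → disc 3  [load 575/575]
  125 → disc 4 (new)  [load 125/575]
  300 → disc 4  [load 425/575]
  300 → disc 5 (new)  [load 300/575]
  100 → disc 4  [load 525/575]
  400 → disc 6 (new)  [load 400/575]
  300 → disc 7 (new)  [load 300/575]
7 discs opened.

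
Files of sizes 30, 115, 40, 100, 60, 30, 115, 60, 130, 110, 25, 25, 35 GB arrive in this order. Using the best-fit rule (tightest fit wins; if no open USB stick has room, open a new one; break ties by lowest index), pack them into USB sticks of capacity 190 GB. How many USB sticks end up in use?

5

  30 → USB stick 1 (new)  [load 30/190]
  115 → USB stick 1  [load 145/190]
  40 → USB stick 1  [load 185/190]
  100 → USB stick 2 (new)  [load 100/190]
  60 → USB stick 2  [load 160/190]
  30 → USB stick 2  [load 190/190]
  115 → USB stick 3 (new)  [load 115/190]
  60 → USB stick 3  [load 175/190]
  130 → USB stick 4 (new)  [load 130/190]
  110 → USB stick 5 (new)  [load 110/190]
  25 → USB stick 4  [load 155/190]
  25 → USB stick 4  [load 180/190]
  35 → USB stick 5  [load 145/190]
5 USB sticks opened.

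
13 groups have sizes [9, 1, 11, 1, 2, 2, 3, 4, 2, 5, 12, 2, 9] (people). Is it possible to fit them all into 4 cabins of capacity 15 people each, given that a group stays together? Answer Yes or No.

No

Total = 63 people; ⌈63/15⌉ = 5.
At least 5 cabins are required, but only 4 are allowed.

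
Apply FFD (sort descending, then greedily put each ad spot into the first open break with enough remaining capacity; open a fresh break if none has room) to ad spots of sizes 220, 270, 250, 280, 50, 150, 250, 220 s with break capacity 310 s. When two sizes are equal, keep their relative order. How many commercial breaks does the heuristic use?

Sorted descending: 280, 270, 250, 250, 220, 220, 150, 50.
  280 → break 1 (new)  [load 280/310]
  270 → break 2 (new)  [load 270/310]
  250 → break 3 (new)  [load 250/310]
  250 → break 4 (new)  [load 250/310]
  220 → break 5 (new)  [load 220/310]
  220 → break 6 (new)  [load 220/310]
  150 → break 7 (new)  [load 150/310]
  50 → break 3  [load 300/310]
7 commercial breaks opened.

7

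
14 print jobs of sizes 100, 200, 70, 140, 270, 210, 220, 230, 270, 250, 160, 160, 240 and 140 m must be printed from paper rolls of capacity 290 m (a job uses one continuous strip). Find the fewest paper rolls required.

11

Total = 270 + 270 + 250 + 240 + 230 + 220 + 210 + 200 + 160 + 160 + 140 + 140 + 100 + 70 = 2660 m.
Lower bound: ⌈2660/290⌉ = 10 paper rolls.
A packing using 11 paper rolls:
  roll 1: 270 = 270
  roll 2: 270 = 270
  roll 3: 250 = 250
  roll 4: 240 = 240
  roll 5: 230 = 230
  roll 6: 220 + 70 = 290
  roll 7: 210 = 210
  roll 8: 200 = 200
  roll 9: 160 + 100 = 260
  roll 10: 160 = 160
  roll 11: 140 + 140 = 280
No arrangement into 10 paper rolls stays within capacity, so 11 is optimal.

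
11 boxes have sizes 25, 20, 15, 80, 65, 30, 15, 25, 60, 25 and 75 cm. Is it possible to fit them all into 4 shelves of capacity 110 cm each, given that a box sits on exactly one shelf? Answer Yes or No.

A valid assignment using 4 shelves:
  shelf 1: 80 + 30 = 110
  shelf 2: 75 + 20 + 15 = 110
  shelf 3: 65 + 25 + 15 = 105
  shelf 4: 60 + 25 + 25 = 110
Every load is within 110 cm, so 4 shelves suffice.

Yes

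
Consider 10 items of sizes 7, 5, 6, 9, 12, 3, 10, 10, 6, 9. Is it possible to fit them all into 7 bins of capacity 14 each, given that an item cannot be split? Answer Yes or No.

Yes

A valid assignment using 7 bins:
  bin 1: 12 = 12
  bin 2: 10 + 3 = 13
  bin 3: 10 = 10
  bin 4: 9 + 5 = 14
  bin 5: 9 = 9
  bin 6: 7 + 6 = 13
  bin 7: 6 = 6
Every load is within 14, so 7 bins suffice.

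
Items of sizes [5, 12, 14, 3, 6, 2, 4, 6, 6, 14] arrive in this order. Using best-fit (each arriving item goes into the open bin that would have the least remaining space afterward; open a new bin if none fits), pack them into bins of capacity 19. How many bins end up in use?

  5 → bin 1 (new)  [load 5/19]
  12 → bin 1  [load 17/19]
  14 → bin 2 (new)  [load 14/19]
  3 → bin 2  [load 17/19]
  6 → bin 3 (new)  [load 6/19]
  2 → bin 1  [load 19/19]
  4 → bin 3  [load 10/19]
  6 → bin 3  [load 16/19]
  6 → bin 4 (new)  [load 6/19]
  14 → bin 5 (new)  [load 14/19]
5 bins opened.

5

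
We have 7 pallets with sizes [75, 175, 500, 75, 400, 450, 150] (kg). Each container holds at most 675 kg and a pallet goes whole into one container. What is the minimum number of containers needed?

3

Total = 500 + 450 + 400 + 175 + 150 + 75 + 75 = 1825 kg.
Lower bound: ⌈1825/675⌉ = 3 containers.
A packing using 3 containers:
  container 1: 500 + 175 = 675
  container 2: 450 + 150 + 75 = 675
  container 3: 400 + 75 = 475
This matches the lower bound, so 3 is optimal.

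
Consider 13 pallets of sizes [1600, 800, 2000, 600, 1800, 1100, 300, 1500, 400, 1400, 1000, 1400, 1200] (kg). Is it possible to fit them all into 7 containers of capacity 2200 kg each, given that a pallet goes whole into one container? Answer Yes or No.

Total = 15100 kg; ⌈15100/2200⌉ = 7.
The bound of 7 does not rule out 7, but exhaustive search shows no assignment into 7 containers of capacity 2200 kg exists — the minimum is 8.

No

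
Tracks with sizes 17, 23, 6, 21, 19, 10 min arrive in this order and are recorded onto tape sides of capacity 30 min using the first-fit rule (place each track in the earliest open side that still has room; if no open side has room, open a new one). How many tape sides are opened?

  17 → side 1 (new)  [load 17/30]
  23 → side 2 (new)  [load 23/30]
  6 → side 1  [load 23/30]
  21 → side 3 (new)  [load 21/30]
  19 → side 4 (new)  [load 19/30]
  10 → side 4  [load 29/30]
4 tape sides opened.

4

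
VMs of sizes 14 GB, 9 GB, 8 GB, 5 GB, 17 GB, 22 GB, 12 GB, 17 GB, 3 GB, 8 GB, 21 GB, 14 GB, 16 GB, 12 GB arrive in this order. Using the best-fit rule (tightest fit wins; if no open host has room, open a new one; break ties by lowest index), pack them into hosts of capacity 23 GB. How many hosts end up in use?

  14 → host 1 (new)  [load 14/23]
  9 → host 1  [load 23/23]
  8 → host 2 (new)  [load 8/23]
  5 → host 2  [load 13/23]
  17 → host 3 (new)  [load 17/23]
  22 → host 4 (new)  [load 22/23]
  12 → host 5 (new)  [load 12/23]
  17 → host 6 (new)  [load 17/23]
  3 → host 3  [load 20/23]
  8 → host 2  [load 21/23]
  21 → host 7 (new)  [load 21/23]
  14 → host 8 (new)  [load 14/23]
  16 → host 9 (new)  [load 16/23]
  12 → host 10 (new)  [load 12/23]
10 hosts opened.

10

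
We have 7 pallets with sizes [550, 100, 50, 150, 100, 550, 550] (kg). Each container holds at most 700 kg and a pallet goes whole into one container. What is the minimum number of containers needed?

Total = 550 + 550 + 550 + 150 + 100 + 100 + 50 = 2050 kg.
Lower bound: ⌈2050/700⌉ = 3 containers.
A packing using 3 containers:
  container 1: 550 + 150 = 700
  container 2: 550 + 100 + 50 = 700
  container 3: 550 + 100 = 650
This matches the lower bound, so 3 is optimal.

3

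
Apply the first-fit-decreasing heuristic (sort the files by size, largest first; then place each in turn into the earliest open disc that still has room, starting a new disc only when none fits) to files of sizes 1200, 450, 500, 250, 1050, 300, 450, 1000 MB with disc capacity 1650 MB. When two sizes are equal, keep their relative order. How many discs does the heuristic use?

Sorted descending: 1200, 1050, 1000, 500, 450, 450, 300, 250.
  1200 → disc 1 (new)  [load 1200/1650]
  1050 → disc 2 (new)  [load 1050/1650]
  1000 → disc 3 (new)  [load 1000/1650]
  500 → disc 2  [load 1550/1650]
  450 → disc 1  [load 1650/1650]
  450 → disc 3  [load 1450/1650]
  300 → disc 4 (new)  [load 300/1650]
  250 → disc 4  [load 550/1650]
4 discs opened.

4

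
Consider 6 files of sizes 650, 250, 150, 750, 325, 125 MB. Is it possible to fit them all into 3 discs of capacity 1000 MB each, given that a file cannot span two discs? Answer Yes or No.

Yes

A valid assignment using 3 discs:
  disc 1: 750 + 250 = 1000
  disc 2: 650 + 325 = 975
  disc 3: 150 + 125 = 275
Every load is within 1000 MB, so 3 discs suffice.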